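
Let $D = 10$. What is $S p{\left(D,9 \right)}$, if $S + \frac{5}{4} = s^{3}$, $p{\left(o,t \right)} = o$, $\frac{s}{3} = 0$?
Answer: $- \frac{25}{2} \approx -12.5$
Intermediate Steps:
$s = 0$ ($s = 3 \cdot 0 = 0$)
$S = - \frac{5}{4}$ ($S = - \frac{5}{4} + 0^{3} = - \frac{5}{4} + 0 = - \frac{5}{4} \approx -1.25$)
$S p{\left(D,9 \right)} = \left(- \frac{5}{4}\right) 10 = - \frac{25}{2}$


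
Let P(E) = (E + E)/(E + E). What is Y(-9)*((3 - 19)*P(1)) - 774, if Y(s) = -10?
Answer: -614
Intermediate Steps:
P(E) = 1 (P(E) = (2*E)/((2*E)) = (2*E)*(1/(2*E)) = 1)
Y(-9)*((3 - 19)*P(1)) - 774 = -10*(3 - 19) - 774 = -(-160) - 774 = -10*(-16) - 774 = 160 - 774 = -614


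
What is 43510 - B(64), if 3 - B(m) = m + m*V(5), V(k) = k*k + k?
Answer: 45491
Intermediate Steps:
V(k) = k + k² (V(k) = k² + k = k + k²)
B(m) = 3 - 31*m (B(m) = 3 - (m + m*(5*(1 + 5))) = 3 - (m + m*(5*6)) = 3 - (m + m*30) = 3 - (m + 30*m) = 3 - 31*m)
43510 - B(64) = 43510 - (3 - 31*64) = 43510 - (3 - 1984) = 43510 - 1*(-1981) = 43510 + 1981 = 45491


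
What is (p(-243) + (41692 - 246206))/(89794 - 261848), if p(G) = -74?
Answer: 102294/86027 ≈ 1.1891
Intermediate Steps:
(p(-243) + (41692 - 246206))/(89794 - 261848) = (-74 + (41692 - 246206))/(89794 - 261848) = (-74 - 204514)/(-172054) = -204588*(-1/172054) = 102294/86027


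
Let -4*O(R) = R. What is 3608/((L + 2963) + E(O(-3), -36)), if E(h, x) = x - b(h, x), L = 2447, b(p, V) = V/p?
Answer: 1804/2711 ≈ 0.66544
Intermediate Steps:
O(R) = -R/4
E(h, x) = x - x/h
3608/((L + 2963) + E(O(-3), -36)) = 3608/((2447 + 2963) + (-36 - 1*(-36)/(-¼*(-3)))) = 3608/(5410 + (-36 - 1*(-36)/¾)) = 3608/(5410 + (-36 - 1*(-36)*4/3)) = 3608/(5410 + (-36 + 48)) = 3608/(5410 + 12) = 3608/5422 = 3608*(1/5422) = 1804/2711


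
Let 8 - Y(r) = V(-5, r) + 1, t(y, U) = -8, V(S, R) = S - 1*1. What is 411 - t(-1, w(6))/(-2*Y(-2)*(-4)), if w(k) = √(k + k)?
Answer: 5344/13 ≈ 411.08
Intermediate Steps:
w(k) = √2*√k (w(k) = √(2*k) = √2*√k)
V(S, R) = -1 + S (V(S, R) = S - 1 = -1 + S)
Y(r) = 13 (Y(r) = 8 - ((-1 - 5) + 1) = 8 - (-6 + 1) = 8 - 1*(-5) = 8 + 5 = 13)
411 - t(-1, w(6))/(-2*Y(-2)*(-4)) = 411 - (-8)/(-2*13*(-4)) = 411 - (-8)/((-26*(-4))) = 411 - (-8)/104 = 411 - 1*(-1/13) = 411 + 1/13 = 5344/13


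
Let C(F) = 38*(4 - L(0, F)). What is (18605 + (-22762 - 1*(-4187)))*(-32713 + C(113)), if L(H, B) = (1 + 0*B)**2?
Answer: -977970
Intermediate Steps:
L(H, B) = 1 (L(H, B) = (1 + 0)**2 = 1**2 = 1)
C(F) = 114 (C(F) = 38*(4 - 1*1) = 38*(4 - 1) = 38*3 = 114)
(18605 + (-22762 - 1*(-4187)))*(-32713 + C(113)) = (18605 + (-22762 - 1*(-4187)))*(-32713 + 114) = (18605 + (-22762 + 4187))*(-32599) = (18605 - 18575)*(-32599) = 30*(-32599) = -977970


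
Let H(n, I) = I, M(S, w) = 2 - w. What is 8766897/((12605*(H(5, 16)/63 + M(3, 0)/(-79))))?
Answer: 43632846369/14344490 ≈ 3041.8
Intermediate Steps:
8766897/((12605*(H(5, 16)/63 + M(3, 0)/(-79)))) = 8766897/((12605*(16/63 + (2 - 1*0)/(-79)))) = 8766897/((12605*(16*(1/63) + (2 + 0)*(-1/79)))) = 8766897/((12605*(16/63 + 2*(-1/79)))) = 8766897/((12605*(16/63 - 2/79))) = 8766897/((12605*(1138/4977))) = 8766897/(14344490/4977) = 8766897*(4977/14344490) = 43632846369/14344490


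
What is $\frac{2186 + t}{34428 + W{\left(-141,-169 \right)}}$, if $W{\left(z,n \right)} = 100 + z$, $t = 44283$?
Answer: $\frac{46469}{34387} \approx 1.3514$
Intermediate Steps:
$\frac{2186 + t}{34428 + W{\left(-141,-169 \right)}} = \frac{2186 + 44283}{34428 + \left(100 - 141\right)} = \frac{46469}{34428 - 41} = \frac{46469}{34387}$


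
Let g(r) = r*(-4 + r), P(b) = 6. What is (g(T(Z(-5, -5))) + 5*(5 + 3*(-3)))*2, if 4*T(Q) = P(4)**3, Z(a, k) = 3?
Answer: 5360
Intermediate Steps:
T(Q) = 54 (T(Q) = (1/4)*6**3 = (1/4)*216 = 54)
(g(T(Z(-5, -5))) + 5*(5 + 3*(-3)))*2 = (54*(-4 + 54) + 5*(5 + 3*(-3)))*2 = (54*50 + 5*(5 - 9))*2 = (2700 + 5*(-4))*2 = (2700 - 20)*2 = 2680*2 = 5360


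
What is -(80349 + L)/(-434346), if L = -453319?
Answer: -186485/217173 ≈ -0.85869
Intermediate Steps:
-(80349 + L)/(-434346) = -(80349 - 453319)/(-434346) = -(-372970)*(-1)/434346 = -1*186485/217173 = -186485/217173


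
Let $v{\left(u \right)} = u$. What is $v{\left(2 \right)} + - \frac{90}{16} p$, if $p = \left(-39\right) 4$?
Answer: $\frac{1759}{2} \approx 879.5$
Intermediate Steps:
$p = -156$
$v{\left(2 \right)} + - \frac{90}{16} p = 2 + - \frac{90}{16} \left(-156\right) = 2 + \left(-90\right) \frac{1}{16} \left(-156\right) = 2 - - \frac{1755}{2} = 2 + \frac{1755}{2} = \frac{1759}{2}$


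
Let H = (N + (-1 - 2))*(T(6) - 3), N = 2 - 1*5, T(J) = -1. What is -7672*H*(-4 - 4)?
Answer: 1473024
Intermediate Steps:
N = -3 (N = 2 - 5 = -3)
H = 24 (H = (-3 + (-1 - 2))*(-1 - 3) = (-3 - 3)*(-4) = -6*(-4) = 24)
-7672*H*(-4 - 4) = -184128*(-4 - 4) = -184128*(-8) = -7672*(-192) = 1473024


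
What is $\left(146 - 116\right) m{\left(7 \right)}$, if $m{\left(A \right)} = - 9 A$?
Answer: $-1890$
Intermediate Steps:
$\left(146 - 116\right) m{\left(7 \right)} = \left(146 - 116\right) \left(\left(-9\right) 7\right) = 30 \left(-63\right) = -1890$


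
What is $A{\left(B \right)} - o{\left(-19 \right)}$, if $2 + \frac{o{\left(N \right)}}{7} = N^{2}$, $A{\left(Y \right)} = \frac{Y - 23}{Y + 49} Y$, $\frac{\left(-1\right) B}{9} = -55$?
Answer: $- \frac{141679}{68} \approx -2083.5$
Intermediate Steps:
$B = 495$ ($B = \left(-9\right) \left(-55\right) = 495$)
$A{\left(Y \right)} = \frac{Y \left(-23 + Y\right)}{49 + Y}$ ($A{\left(Y \right)} = \frac{-23 + Y}{49 + Y} Y = \frac{Y \left(-23 + Y\right)}{49 + Y}$)
$o{\left(N \right)} = -14 + 7 N^{2}$
$A{\left(B \right)} - o{\left(-19 \right)} = \frac{495 \left(-23 + 495\right)}{49 + 495} - \left(-14 + 7 \left(-19\right)^{2}\right) = 495 \cdot \frac{1}{544} \cdot 472 - \left(-14 + 7 \cdot 361\right) = 495 \cdot \frac{1}{544} \cdot 472 - \left(-14 + 2527\right) = \frac{29205}{68} - 2513 = - \frac{141679}{68}$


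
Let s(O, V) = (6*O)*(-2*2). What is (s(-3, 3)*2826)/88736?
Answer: 12717/5546 ≈ 2.2930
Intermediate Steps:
s(O, V) = -24*O (s(O, V) = (6*O)*(-4) = -24*O)
(s(-3, 3)*2826)/88736 = (-24*(-3)*2826)/88736 = (72*2826)*(1/88736) = 203472*(1/88736) = 12717/5546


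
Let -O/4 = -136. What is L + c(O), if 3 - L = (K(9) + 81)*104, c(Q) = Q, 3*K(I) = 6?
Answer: -8085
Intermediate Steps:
O = 544 (O = -4*(-136) = 544)
K(I) = 2 (K(I) = (⅓)*6 = 2)
L = -8629 (L = 3 - (2 + 81)*104 = 3 - 83*104 = 3 - 1*8632 = 3 - 8632 = -8629)
L + c(O) = -8629 + 544 = -8085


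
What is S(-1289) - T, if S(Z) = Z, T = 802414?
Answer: -803703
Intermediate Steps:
S(-1289) - T = -1289 - 1*802414 = -1289 - 802414 = -803703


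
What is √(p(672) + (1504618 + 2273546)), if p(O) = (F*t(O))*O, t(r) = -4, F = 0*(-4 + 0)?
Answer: 234*√69 ≈ 1943.8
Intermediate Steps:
F = 0 (F = 0*(-4) = 0)
p(O) = 0 (p(O) = (0*(-4))*O = 0*O = 0)
√(p(672) + (1504618 + 2273546)) = √(0 + (1504618 + 2273546)) = √(0 + 3778164) = √3778164 = 234*√69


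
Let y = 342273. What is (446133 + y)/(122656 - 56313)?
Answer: 788406/66343 ≈ 11.884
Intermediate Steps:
(446133 + y)/(122656 - 56313) = (446133 + 342273)/(122656 - 56313) = 788406/66343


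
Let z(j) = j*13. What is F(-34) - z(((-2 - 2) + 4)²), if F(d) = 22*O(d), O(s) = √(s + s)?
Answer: 44*I*√17 ≈ 181.42*I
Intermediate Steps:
O(s) = √2*√s (O(s) = √(2*s) = √2*√s)
z(j) = 13*j
F(d) = 22*√2*√d (F(d) = 22*(√2*√d) = 22*√2*√d)
F(-34) - z(((-2 - 2) + 4)²) = 22*√2*√(-34) - 13*((-2 - 2) + 4)² = 22*√2*(I*√34) - 13*(-4 + 4)² = 44*I*√17 - 13*0² = 44*I*√17 - 13*0 = 44*I*√17 - 1*0 = 44*I*√17 + 0 = 44*I*√17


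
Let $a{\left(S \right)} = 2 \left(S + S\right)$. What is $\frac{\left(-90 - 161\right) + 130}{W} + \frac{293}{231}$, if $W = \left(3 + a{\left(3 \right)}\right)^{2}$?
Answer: $\frac{12658}{17325} \approx 0.73062$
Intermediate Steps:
$a{\left(S \right)} = 4 S$ ($a{\left(S \right)} = 2 \cdot 2 S = 4 S$)
$W = 225$ ($W = \left(3 + 4 \cdot 3\right)^{2} = \left(3 + 12\right)^{2} = 15^{2} = 225$)
$\frac{\left(-90 - 161\right) + 130}{W} + \frac{293}{231} = \frac{\left(-90 - 161\right) + 130}{225} + \frac{293}{231} = \left(-251 + 130\right) \frac{1}{225} + 293 \cdot \frac{1}{231} = \left(-121\right) \frac{1}{225} + \frac{293}{231} = - \frac{121}{225} + \frac{293}{231} = \frac{12658}{17325}$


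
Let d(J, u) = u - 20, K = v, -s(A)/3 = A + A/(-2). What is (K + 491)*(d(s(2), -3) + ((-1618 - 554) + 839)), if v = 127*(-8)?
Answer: 711900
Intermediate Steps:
v = -1016
s(A) = -3*A/2 (s(A) = -3*(A + A/(-2)) = -3*(A + A*(-½)) = -3*(A - A/2) = -3*A/2)
K = -1016
d(J, u) = -20 + u
(K + 491)*(d(s(2), -3) + ((-1618 - 554) + 839)) = (-1016 + 491)*((-20 - 3) + ((-1618 - 554) + 839)) = -525*(-23 + (-2172 + 839)) = -525*(-23 - 1333) = -525*(-1356) = 711900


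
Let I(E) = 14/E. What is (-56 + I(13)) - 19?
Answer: -961/13 ≈ -73.923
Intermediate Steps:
(-56 + I(13)) - 19 = (-56 + 14/13) - 19 = -714/13 - 19 = -961/13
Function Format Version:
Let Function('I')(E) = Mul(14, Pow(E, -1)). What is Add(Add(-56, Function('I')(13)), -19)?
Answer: Rational(-961, 13) ≈ -73.923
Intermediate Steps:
Add(Add(-56, Function('I')(13)), -19) = Add(Add(-56, Mul(14, Pow(13, -1))), -19) = Add(Add(-56, Mul(14, Rational(1, 13))), -19) = Add(Add(-56, Rational(14, 13)), -19) = Add(Rational(-714, 13), -19) = Rational(-961, 13)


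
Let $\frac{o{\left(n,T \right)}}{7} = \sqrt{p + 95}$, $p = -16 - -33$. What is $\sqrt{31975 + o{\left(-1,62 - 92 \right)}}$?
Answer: $\sqrt{31975 + 28 \sqrt{7}} \approx 179.02$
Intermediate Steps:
$p = 17$ ($p = -16 + 33 = 17$)
$o{\left(n,T \right)} = 28 \sqrt{7}$ ($o{\left(n,T \right)} = 7 \sqrt{17 + 95} = 7 \sqrt{112} = 7 \cdot 4 \sqrt{7} = 28 \sqrt{7}$)
$\sqrt{31975 + o{\left(-1,62 - 92 \right)}} = \sqrt{31975 + 28 \sqrt{7}}$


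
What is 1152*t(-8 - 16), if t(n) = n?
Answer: -27648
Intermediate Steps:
1152*t(-8 - 16) = 1152*(-8 - 16) = 1152*(-24) = -27648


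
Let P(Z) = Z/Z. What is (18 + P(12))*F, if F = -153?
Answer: -2907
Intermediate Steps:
P(Z) = 1
(18 + P(12))*F = (18 + 1)*(-153) = 19*(-153) = -2907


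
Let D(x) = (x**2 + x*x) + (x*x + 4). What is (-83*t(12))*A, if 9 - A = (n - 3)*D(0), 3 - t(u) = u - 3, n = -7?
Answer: 24402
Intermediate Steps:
D(x) = 4 + 3*x**2 (D(x) = (x**2 + x**2) + (x**2 + 4) = 2*x**2 + (4 + x**2) = 4 + 3*x**2)
t(u) = 6 - u (t(u) = 3 - (u - 3) = 3 - (-3 + u) = 3 + (3 - u) = 6 - u)
A = 49 (A = 9 - (-7 - 3)*(4 + 3*0**2) = 9 - (-10)*(4 + 3*0) = 9 - (-10)*(4 + 0) = 9 - (-10)*4 = 9 - 1*(-40) = 9 + 40 = 49)
(-83*t(12))*A = -83*(6 - 1*12)*49 = -83*(6 - 12)*49 = -83*(-6)*49 = 498*49 = 24402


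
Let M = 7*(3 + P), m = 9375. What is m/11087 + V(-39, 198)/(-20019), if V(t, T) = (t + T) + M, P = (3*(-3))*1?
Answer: 62126982/73983551 ≈ 0.83974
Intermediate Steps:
P = -9 (P = -9*1 = -9)
M = -42 (M = 7*(3 - 9) = 7*(-6) = -42)
V(t, T) = -42 + T + t (V(t, T) = (t + T) - 42 = (T + t) - 42 = -42 + T + t)
m/11087 + V(-39, 198)/(-20019) = 9375/11087 + (-42 + 198 - 39)/(-20019) = 9375*(1/11087) + 117*(-1/20019) = 9375/11087 - 39/6673 = 62126982/73983551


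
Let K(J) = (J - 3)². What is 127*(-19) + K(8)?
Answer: -2388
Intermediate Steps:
K(J) = (-3 + J)²
127*(-19) + K(8) = 127*(-19) + (-3 + 8)² = -2413 + 5² = -2413 + 25 = -2388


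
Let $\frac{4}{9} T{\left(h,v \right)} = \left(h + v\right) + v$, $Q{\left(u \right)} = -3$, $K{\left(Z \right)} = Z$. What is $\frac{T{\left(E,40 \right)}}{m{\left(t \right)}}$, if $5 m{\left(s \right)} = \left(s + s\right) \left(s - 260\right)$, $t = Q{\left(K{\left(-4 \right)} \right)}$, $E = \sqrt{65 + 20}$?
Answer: $\frac{150}{263} + \frac{15 \sqrt{85}}{2104} \approx 0.63607$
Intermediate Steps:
$E = \sqrt{85} \approx 9.2195$
$t = -3$
$m{\left(s \right)} = \frac{2 s \left(-260 + s\right)}{5}$ ($m{\left(s \right)} = \frac{\left(s + s\right) \left(s - 260\right)}{5} = \frac{2 s \left(-260 + s\right)}{5}$)
$T{\left(h,v \right)} = \frac{9 v}{2} + \frac{9 h}{4}$ ($T{\left(h,v \right)} = \frac{9 \left(\left(h + v\right) + v\right)}{4} = \frac{9 \left(h + 2 v\right)}{4} = \frac{9 v}{2} + \frac{9 h}{4}$)
$\frac{T{\left(E,40 \right)}}{m{\left(t \right)}} = \frac{\frac{9}{2} \cdot 40 + \frac{9 \sqrt{85}}{4}}{\frac{2}{5} \left(-3\right) \left(-260 - 3\right)} = \frac{180 + \frac{9 \sqrt{85}}{4}}{\frac{2}{5} \left(-3\right) \left(-263\right)} = \frac{180 + \frac{9 \sqrt{85}}{4}}{\frac{1578}{5}} = \left(180 + \frac{9 \sqrt{85}}{4}\right) \frac{5}{1578} = \frac{150}{263} + \frac{15 \sqrt{85}}{2104}$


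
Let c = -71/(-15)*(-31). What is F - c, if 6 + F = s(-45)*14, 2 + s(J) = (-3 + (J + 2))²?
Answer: 446051/15 ≈ 29737.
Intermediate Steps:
s(J) = -2 + (-1 + J)² (s(J) = -2 + (-3 + (J + 2))² = -2 + (-3 + (2 + J))² = -2 + (-1 + J)²)
F = 29590 (F = -6 + (-2 + (-1 - 45)²)*14 = -6 + (-2 + (-46)²)*14 = -6 + (-2 + 2116)*14 = -6 + 2114*14 = -6 + 29596 = 29590)
c = -2201/15 (c = -71*(-1/15)*(-31) = (71/15)*(-31) = -2201/15 ≈ -146.73)
F - c = 29590 - 1*(-2201/15) = 29590 + 2201/15 = 446051/15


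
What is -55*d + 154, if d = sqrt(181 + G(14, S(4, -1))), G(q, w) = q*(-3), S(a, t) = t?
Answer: 154 - 55*sqrt(139) ≈ -494.44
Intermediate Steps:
G(q, w) = -3*q
d = sqrt(139) (d = sqrt(181 - 3*14) = sqrt(181 - 42) = sqrt(139) ≈ 11.790)
-55*d + 154 = -55*sqrt(139) + 154 = 154 - 55*sqrt(139)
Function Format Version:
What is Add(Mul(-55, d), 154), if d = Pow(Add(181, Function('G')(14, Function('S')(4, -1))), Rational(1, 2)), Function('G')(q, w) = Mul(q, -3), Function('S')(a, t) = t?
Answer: Add(154, Mul(-55, Pow(139, Rational(1, 2)))) ≈ -494.44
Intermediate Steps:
Function('G')(q, w) = Mul(-3, q)
d = Pow(139, Rational(1, 2)) (d = Pow(Add(181, Mul(-3, 14)), Rational(1, 2)) = Pow(Add(181, -42), Rational(1, 2)) = Pow(139, Rational(1, 2)) ≈ 11.790)
Add(Mul(-55, d), 154) = Add(Mul(-55, Pow(139, Rational(1, 2))), 154) = Add(154, Mul(-55, Pow(139, Rational(1, 2))))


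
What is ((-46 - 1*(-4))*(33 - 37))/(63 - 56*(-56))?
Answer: 24/457 ≈ 0.052516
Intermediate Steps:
((-46 - 1*(-4))*(33 - 37))/(63 - 56*(-56)) = ((-46 + 4)*(-4))/(63 + 3136) = -42*(-4)/3199 = 168*(1/3199) = 24/457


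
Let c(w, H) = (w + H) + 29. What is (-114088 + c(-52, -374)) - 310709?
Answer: -425194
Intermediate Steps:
c(w, H) = 29 + H + w (c(w, H) = (H + w) + 29 = 29 + H + w)
(-114088 + c(-52, -374)) - 310709 = (-114088 + (29 - 374 - 52)) - 310709 = (-114088 - 397) - 310709 = -114485 - 310709 = -425194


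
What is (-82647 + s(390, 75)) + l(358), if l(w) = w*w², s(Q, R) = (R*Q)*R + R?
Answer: 47993890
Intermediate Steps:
s(Q, R) = R + Q*R² (s(Q, R) = (Q*R)*R + R = Q*R² + R = R + Q*R²)
l(w) = w³
(-82647 + s(390, 75)) + l(358) = (-82647 + 75*(1 + 390*75)) + 358³ = (-82647 + 75*(1 + 29250)) + 45882712 = (-82647 + 75*29251) + 45882712 = (-82647 + 2193825) + 45882712 = 2111178 + 45882712 = 47993890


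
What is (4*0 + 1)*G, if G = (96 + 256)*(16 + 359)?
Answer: 132000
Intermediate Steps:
G = 132000 (G = 352*375 = 132000)
(4*0 + 1)*G = (4*0 + 1)*132000 = (0 + 1)*132000 = 1*132000 = 132000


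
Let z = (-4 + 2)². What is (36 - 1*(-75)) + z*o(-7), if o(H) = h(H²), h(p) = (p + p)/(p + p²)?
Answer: 2779/25 ≈ 111.16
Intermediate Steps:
h(p) = 2*p/(p + p²) (h(p) = (2*p)/(p + p²) = 2*p/(p + p²))
o(H) = 2/(1 + H²)
z = 4 (z = (-2)² = 4)
(36 - 1*(-75)) + z*o(-7) = (36 - 1*(-75)) + 4*(2/(1 + (-7)²)) = (36 + 75) + 4*(2/(1 + 49)) = 111 + 4*(2/50) = 111 + 4*(2*(1/50)) = 111 + 4*(1/25) = 111 + 4/25 = 2779/25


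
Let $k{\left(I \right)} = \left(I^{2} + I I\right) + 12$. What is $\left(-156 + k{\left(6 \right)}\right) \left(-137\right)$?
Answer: $9864$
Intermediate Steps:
$k{\left(I \right)} = 12 + 2 I^{2}$ ($k{\left(I \right)} = \left(I^{2} + I^{2}\right) + 12 = 2 I^{2} + 12 = 12 + 2 I^{2}$)
$\left(-156 + k{\left(6 \right)}\right) \left(-137\right) = \left(-156 + \left(12 + 2 \cdot 6^{2}\right)\right) \left(-137\right) = \left(-156 + \left(12 + 2 \cdot 36\right)\right) \left(-137\right) = \left(-156 + \left(12 + 72\right)\right) \left(-137\right) = \left(-156 + 84\right) \left(-137\right) = \left(-72\right) \left(-137\right) = 9864$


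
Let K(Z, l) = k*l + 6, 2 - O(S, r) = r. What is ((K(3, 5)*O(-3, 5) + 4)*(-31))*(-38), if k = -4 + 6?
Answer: -51832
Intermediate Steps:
O(S, r) = 2 - r
k = 2
K(Z, l) = 6 + 2*l (K(Z, l) = 2*l + 6 = 6 + 2*l)
((K(3, 5)*O(-3, 5) + 4)*(-31))*(-38) = (((6 + 2*5)*(2 - 1*5) + 4)*(-31))*(-38) = (((6 + 10)*(2 - 5) + 4)*(-31))*(-38) = ((16*(-3) + 4)*(-31))*(-38) = ((-48 + 4)*(-31))*(-38) = -44*(-31)*(-38) = 1364*(-38) = -51832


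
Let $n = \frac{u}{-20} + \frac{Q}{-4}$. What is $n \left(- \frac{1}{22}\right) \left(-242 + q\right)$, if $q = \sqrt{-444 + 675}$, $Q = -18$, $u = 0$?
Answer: $\frac{99}{2} - \frac{9 \sqrt{231}}{44} \approx 46.391$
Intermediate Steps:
$n = \frac{9}{2}$ ($n = \frac{0}{-20} - \frac{18}{-4} = 0 \left(- \frac{1}{20}\right) - - \frac{9}{2} = 0 + \frac{9}{2} = \frac{9}{2} \approx 4.5$)
$q = \sqrt{231} \approx 15.199$
$n \left(- \frac{1}{22}\right) \left(-242 + q\right) = \frac{9 \left(- \frac{1}{22}\right)}{2} \left(-242 + \sqrt{231}\right) = \frac{9 \left(\left(-1\right) \frac{1}{22}\right)}{2} \left(-242 + \sqrt{231}\right) = \frac{9}{2} \left(- \frac{1}{22}\right) \left(-242 + \sqrt{231}\right) = - \frac{9 \left(-242 + \sqrt{231}\right)}{44} = \frac{99}{2} - \frac{9 \sqrt{231}}{44}$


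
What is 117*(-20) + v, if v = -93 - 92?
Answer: -2525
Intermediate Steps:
v = -185
117*(-20) + v = 117*(-20) - 185 = -2340 - 185 = -2525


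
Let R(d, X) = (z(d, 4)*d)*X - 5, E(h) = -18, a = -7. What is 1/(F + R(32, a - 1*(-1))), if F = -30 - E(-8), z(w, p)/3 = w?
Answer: -1/18449 ≈ -5.4203e-5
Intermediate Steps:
z(w, p) = 3*w
R(d, X) = -5 + 3*X*d² (R(d, X) = ((3*d)*d)*X - 5 = (3*d²)*X - 5 = 3*X*d² - 5 = -5 + 3*X*d²)
F = -12 (F = -30 - 1*(-18) = -30 + 18 = -12)
1/(F + R(32, a - 1*(-1))) = 1/(-12 + (-5 + 3*(-7 - 1*(-1))*32²)) = 1/(-12 + (-5 + 3*(-7 + 1)*1024)) = 1/(-12 + (-5 + 3*(-6)*1024)) = 1/(-12 + (-5 - 18432)) = 1/(-12 - 18437) = 1/(-18449) = -1/18449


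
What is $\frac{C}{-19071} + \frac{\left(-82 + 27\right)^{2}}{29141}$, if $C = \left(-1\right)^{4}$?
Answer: $\frac{57660634}{555748011} \approx 0.10375$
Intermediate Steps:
$C = 1$
$\frac{C}{-19071} + \frac{\left(-82 + 27\right)^{2}}{29141} = 1 \frac{1}{-19071} + \frac{\left(-82 + 27\right)^{2}}{29141} = 1 \left(- \frac{1}{19071}\right) + \left(-55\right)^{2} \cdot \frac{1}{29141} = - \frac{1}{19071} + 3025 \cdot \frac{1}{29141} = - \frac{1}{19071} + \frac{3025}{29141} = \frac{57660634}{555748011}$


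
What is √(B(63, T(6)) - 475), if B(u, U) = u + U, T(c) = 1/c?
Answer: I*√14826/6 ≈ 20.294*I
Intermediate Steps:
B(u, U) = U + u
√(B(63, T(6)) - 475) = √((1/6 + 63) - 475) = √((⅙ + 63) - 475) = √(379/6 - 475) = √(-2471/6) = I*√14826/6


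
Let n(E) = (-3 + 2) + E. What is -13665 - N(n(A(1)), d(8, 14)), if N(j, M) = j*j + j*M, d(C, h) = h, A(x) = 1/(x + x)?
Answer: -54633/4 ≈ -13658.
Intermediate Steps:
A(x) = 1/(2*x)
n(E) = -1 + E
N(j, M) = j² + M*j
-13665 - N(n(A(1)), d(8, 14)) = -13665 - (-1 + (½)/1)*(14 + (-1 + (½)/1)) = -13665 - (-1 + (½)*1)*(14 + (-1 + (½)*1)) = -13665 - (-1 + ½)*(14 + (-1 + ½)) = -13665 - (-1)*(14 - ½)/2 = -13665 - (-1)*27/(2*2) = -13665 - 1*(-27/4) = -13665 + 27/4 = -54633/4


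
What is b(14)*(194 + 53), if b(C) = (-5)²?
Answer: 6175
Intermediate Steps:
b(C) = 25
b(14)*(194 + 53) = 25*(194 + 53) = 25*247 = 6175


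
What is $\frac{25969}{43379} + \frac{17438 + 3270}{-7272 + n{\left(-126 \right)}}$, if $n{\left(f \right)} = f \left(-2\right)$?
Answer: $- \frac{178997488}{76130145} \approx -2.3512$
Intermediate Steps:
$n{\left(f \right)} = - 2 f$
$\frac{25969}{43379} + \frac{17438 + 3270}{-7272 + n{\left(-126 \right)}} = \frac{25969}{43379} + \frac{17438 + 3270}{-7272 - -252} = 25969 \cdot \frac{1}{43379} + \frac{20708}{-7272 + 252} = \frac{25969}{43379} + \frac{20708}{-7020} = \frac{25969}{43379} + 20708 \left(- \frac{1}{7020}\right) = \frac{25969}{43379} - \frac{5177}{1755} = - \frac{178997488}{76130145}$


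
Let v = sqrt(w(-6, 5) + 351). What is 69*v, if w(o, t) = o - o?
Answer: 207*sqrt(39) ≈ 1292.7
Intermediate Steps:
w(o, t) = 0
v = 3*sqrt(39) (v = sqrt(0 + 351) = sqrt(351) = 3*sqrt(39) ≈ 18.735)
69*v = 69*(3*sqrt(39)) = 207*sqrt(39)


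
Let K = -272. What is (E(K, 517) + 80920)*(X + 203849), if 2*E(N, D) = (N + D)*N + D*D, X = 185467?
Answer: 70561383762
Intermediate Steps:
E(N, D) = D²/2 + N*(D + N)/2 (E(N, D) = ((N + D)*N + D*D)/2 = ((D + N)*N + D²)/2 = (N*(D + N) + D²)/2 = (D² + N*(D + N))/2 = D²/2 + N*(D + N)/2)
(E(K, 517) + 80920)*(X + 203849) = (((½)*517² + (½)*(-272)² + (½)*517*(-272)) + 80920)*(185467 + 203849) = (((½)*267289 + (½)*73984 - 70312) + 80920)*389316 = ((267289/2 + 36992 - 70312) + 80920)*389316 = (200649/2 + 80920)*389316 = (362489/2)*389316 = 70561383762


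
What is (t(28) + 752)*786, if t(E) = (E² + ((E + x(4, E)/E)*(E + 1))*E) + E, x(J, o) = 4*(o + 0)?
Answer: 21652728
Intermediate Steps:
x(J, o) = 4*o
t(E) = E + E² + E*(1 + E)*(4 + E) (t(E) = (E² + ((E + (4*E)/E)*(E + 1))*E) + E = (E² + ((E + 4)*(1 + E))*E) + E = (E² + ((4 + E)*(1 + E))*E) + E = (E² + ((1 + E)*(4 + E))*E) + E = (E² + E*(1 + E)*(4 + E)) + E = E + E² + E*(1 + E)*(4 + E))
(t(28) + 752)*786 = (28*(5 + 28² + 6*28) + 752)*786 = (28*(5 + 784 + 168) + 752)*786 = (28*957 + 752)*786 = (26796 + 752)*786 = 27548*786 = 21652728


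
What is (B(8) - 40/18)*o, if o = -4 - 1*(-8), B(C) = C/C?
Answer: -44/9 ≈ -4.8889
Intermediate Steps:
B(C) = 1
o = 4 (o = -4 + 8 = 4)
(B(8) - 40/18)*o = (1 - 40/18)*4 = (1 - 40*1/18)*4 = (1 - 20/9)*4 = -11/9*4 = -44/9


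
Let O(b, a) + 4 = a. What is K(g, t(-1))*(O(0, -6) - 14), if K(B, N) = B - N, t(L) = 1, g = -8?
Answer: 216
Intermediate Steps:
O(b, a) = -4 + a
K(g, t(-1))*(O(0, -6) - 14) = (-8 - 1*1)*((-4 - 6) - 14) = (-8 - 1)*(-10 - 14) = -9*(-24) = 216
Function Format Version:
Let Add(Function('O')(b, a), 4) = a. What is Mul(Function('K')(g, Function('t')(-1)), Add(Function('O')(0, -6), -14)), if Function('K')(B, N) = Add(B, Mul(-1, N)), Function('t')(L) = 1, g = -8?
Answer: 216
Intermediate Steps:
Function('O')(b, a) = Add(-4, a)
Mul(Function('K')(g, Function('t')(-1)), Add(Function('O')(0, -6), -14)) = Mul(Add(-8, Mul(-1, 1)), Add(Add(-4, -6), -14)) = Mul(Add(-8, -1), Add(-10, -14)) = Mul(-9, -24) = 216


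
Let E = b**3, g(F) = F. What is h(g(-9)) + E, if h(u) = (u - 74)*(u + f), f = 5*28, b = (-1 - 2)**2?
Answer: -10144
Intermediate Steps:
b = 9 (b = (-3)**2 = 9)
f = 140
h(u) = (-74 + u)*(140 + u) (h(u) = (u - 74)*(u + 140) = (-74 + u)*(140 + u))
E = 729 (E = 9**3 = 729)
h(g(-9)) + E = (-10360 + (-9)**2 + 66*(-9)) + 729 = (-10360 + 81 - 594) + 729 = -10873 + 729 = -10144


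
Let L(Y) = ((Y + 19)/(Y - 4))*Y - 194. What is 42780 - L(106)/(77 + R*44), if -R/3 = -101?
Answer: 29255491289/683859 ≈ 42780.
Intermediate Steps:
R = 303 (R = -3*(-101) = 303)
L(Y) = -194 + Y*(19 + Y)/(-4 + Y) (L(Y) = ((19 + Y)/(-4 + Y))*Y - 194 = Y*(19 + Y)/(-4 + Y) - 194 = -194 + Y*(19 + Y)/(-4 + Y))
42780 - L(106)/(77 + R*44) = 42780 - (776 + 106² - 175*106)/(-4 + 106)/(77 + 303*44) = 42780 - (776 + 11236 - 18550)/102/(77 + 13332) = 42780 - (1/102)*(-6538)/13409 = 42780 - (-3269)/(51*13409) = 42780 - 1*(-3269/683859) = 42780 + 3269/683859 = 29255491289/683859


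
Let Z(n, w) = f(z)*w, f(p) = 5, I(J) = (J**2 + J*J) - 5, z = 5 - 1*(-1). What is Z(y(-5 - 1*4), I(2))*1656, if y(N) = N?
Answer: 24840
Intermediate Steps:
z = 6 (z = 5 + 1 = 6)
I(J) = -5 + 2*J**2 (I(J) = (J**2 + J**2) - 5 = 2*J**2 - 5 = -5 + 2*J**2)
Z(n, w) = 5*w
Z(y(-5 - 1*4), I(2))*1656 = (5*(-5 + 2*2**2))*1656 = (5*(-5 + 2*4))*1656 = (5*(-5 + 8))*1656 = (5*3)*1656 = 15*1656 = 24840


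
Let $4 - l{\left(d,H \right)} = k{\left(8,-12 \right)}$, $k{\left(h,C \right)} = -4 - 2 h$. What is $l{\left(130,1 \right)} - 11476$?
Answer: $-11452$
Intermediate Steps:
$l{\left(d,H \right)} = 24$ ($l{\left(d,H \right)} = 4 - \left(-4 - 16\right) = 4 - -20 = 4 + 20 = 24$)
$l{\left(130,1 \right)} - 11476 = 24 - 11476 = -11452$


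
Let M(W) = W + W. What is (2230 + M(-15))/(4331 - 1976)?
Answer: 440/471 ≈ 0.93418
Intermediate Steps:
M(W) = 2*W
(2230 + M(-15))/(4331 - 1976) = (2230 + 2*(-15))/(4331 - 1976) = (2230 - 30)/2355 = 2200*(1/2355) = 440/471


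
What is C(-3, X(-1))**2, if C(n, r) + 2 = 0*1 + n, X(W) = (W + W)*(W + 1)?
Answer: 25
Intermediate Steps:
X(W) = 2*W*(1 + W) (X(W) = (2*W)*(1 + W) = 2*W*(1 + W))
C(n, r) = -2 + n (C(n, r) = -2 + (0*1 + n) = -2 + (0 + n) = -2 + n)
C(-3, X(-1))**2 = (-2 - 3)**2 = (-5)**2 = 25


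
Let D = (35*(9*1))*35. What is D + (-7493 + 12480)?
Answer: 16012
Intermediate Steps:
D = 11025 (D = (35*9)*35 = 315*35 = 11025)
D + (-7493 + 12480) = 11025 + (-7493 + 12480) = 11025 + 4987 = 16012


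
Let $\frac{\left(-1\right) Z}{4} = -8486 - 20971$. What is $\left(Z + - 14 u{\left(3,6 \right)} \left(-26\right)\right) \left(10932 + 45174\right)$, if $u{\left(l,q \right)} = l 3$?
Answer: $6794661024$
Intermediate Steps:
$u{\left(l,q \right)} = 3 l$
$Z = 117828$ ($Z = - 4 \left(-8486 - 20971\right) = \left(-4\right) \left(-29457\right) = 117828$)
$\left(Z + - 14 u{\left(3,6 \right)} \left(-26\right)\right) \left(10932 + 45174\right) = \left(117828 + - 14 \cdot 3 \cdot 3 \left(-26\right)\right) \left(10932 + 45174\right) = \left(117828 + \left(-14\right) 9 \left(-26\right)\right) 56106 = \left(117828 - -3276\right) 56106 = \left(117828 + 3276\right) 56106 = 121104 \cdot 56106 = 6794661024$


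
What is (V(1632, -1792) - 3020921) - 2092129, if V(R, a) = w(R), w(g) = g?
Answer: -5111418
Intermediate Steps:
V(R, a) = R
(V(1632, -1792) - 3020921) - 2092129 = (1632 - 3020921) - 2092129 = -3019289 - 2092129 = -5111418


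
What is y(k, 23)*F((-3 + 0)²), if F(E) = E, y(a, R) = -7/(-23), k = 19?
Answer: 63/23 ≈ 2.7391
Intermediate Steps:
y(a, R) = 7/23 (y(a, R) = -7*(-1/23) = 7/23)
y(k, 23)*F((-3 + 0)²) = 7*(-3 + 0)²/23 = (7/23)*(-3)² = (7/23)*9 = 63/23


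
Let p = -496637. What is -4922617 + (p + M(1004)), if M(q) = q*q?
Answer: -4411238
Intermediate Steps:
M(q) = q**2
-4922617 + (p + M(1004)) = -4922617 + (-496637 + 1004**2) = -4922617 + (-496637 + 1008016) = -4922617 + 511379 = -4411238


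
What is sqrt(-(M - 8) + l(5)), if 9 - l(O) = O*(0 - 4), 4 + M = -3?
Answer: 2*sqrt(11) ≈ 6.6332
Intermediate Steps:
M = -7 (M = -4 - 3 = -7)
l(O) = 9 + 4*O (l(O) = 9 - O*(0 - 4) = 9 - O*(-4) = 9 - (-4)*O = 9 + 4*O)
sqrt(-(M - 8) + l(5)) = sqrt(-(-7 - 8) + (9 + 4*5)) = sqrt(-1*(-15) + (9 + 20)) = sqrt(15 + 29) = sqrt(44) = 2*sqrt(11)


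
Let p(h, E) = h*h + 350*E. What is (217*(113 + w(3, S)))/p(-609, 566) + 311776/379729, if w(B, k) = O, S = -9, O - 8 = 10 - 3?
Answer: 26848853280/30865512307 ≈ 0.86987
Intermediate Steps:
O = 15 (O = 8 + (10 - 3) = 8 + 7 = 15)
w(B, k) = 15
p(h, E) = h**2 + 350*E
(217*(113 + w(3, S)))/p(-609, 566) + 311776/379729 = (217*(113 + 15))/((-609)**2 + 350*566) + 311776/379729 = (217*128)/(370881 + 198100) + 311776*(1/379729) = 27776/568981 + 311776/379729 = 27776*(1/568981) + 311776/379729 = 3968/81283 + 311776/379729 = 26848853280/30865512307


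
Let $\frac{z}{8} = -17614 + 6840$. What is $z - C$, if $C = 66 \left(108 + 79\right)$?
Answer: $-98534$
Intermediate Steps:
$z = -86192$ ($z = 8 \left(-17614 + 6840\right) = 8 \left(-10774\right) = -86192$)
$C = 12342$ ($C = 66 \cdot 187 = 12342$)
$z - C = -86192 - 12342 = -98534$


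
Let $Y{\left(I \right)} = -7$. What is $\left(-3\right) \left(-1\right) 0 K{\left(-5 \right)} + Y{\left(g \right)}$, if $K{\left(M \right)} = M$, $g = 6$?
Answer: $-7$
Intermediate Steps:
$\left(-3\right) \left(-1\right) 0 K{\left(-5 \right)} + Y{\left(g \right)} = \left(-3\right) \left(-1\right) 0 \left(-5\right) - 7 = 3 \cdot 0 \left(-5\right) - 7 = 0 \left(-5\right) - 7 = 0 - 7 = -7$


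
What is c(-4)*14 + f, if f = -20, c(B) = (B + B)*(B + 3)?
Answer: 92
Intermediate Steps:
c(B) = 2*B*(3 + B) (c(B) = (2*B)*(3 + B) = 2*B*(3 + B))
c(-4)*14 + f = (2*(-4)*(3 - 4))*14 - 20 = (2*(-4)*(-1))*14 - 20 = 8*14 - 20 = 112 - 20 = 92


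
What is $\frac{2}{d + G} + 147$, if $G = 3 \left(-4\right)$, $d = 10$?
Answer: $146$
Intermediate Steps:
$G = -12$
$\frac{2}{d + G} + 147 = \frac{2}{10 - 12} + 147 = \frac{2}{-2} + 147 = 2 \left(- \frac{1}{2}\right) + 147 = -1 + 147 = 146$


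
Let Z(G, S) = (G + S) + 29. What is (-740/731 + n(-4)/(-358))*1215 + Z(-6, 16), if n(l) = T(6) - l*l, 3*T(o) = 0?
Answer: -148730469/130849 ≈ -1136.7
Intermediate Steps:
T(o) = 0 (T(o) = (⅓)*0 = 0)
Z(G, S) = 29 + G + S
n(l) = -l² (n(l) = 0 - l*l = 0 - l² = -l²)
(-740/731 + n(-4)/(-358))*1215 + Z(-6, 16) = (-740/731 - 1*(-4)²/(-358))*1215 + (29 - 6 + 16) = (-740*1/731 - 1*16*(-1/358))*1215 + 39 = (-740/731 - 16*(-1/358))*1215 + 39 = (-740/731 + 8/179)*1215 + 39 = -126612/130849*1215 + 39 = -153833580/130849 + 39 = -148730469/130849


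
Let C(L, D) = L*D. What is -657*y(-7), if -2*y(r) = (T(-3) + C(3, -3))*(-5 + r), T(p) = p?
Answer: 47304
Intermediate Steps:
C(L, D) = D*L
y(r) = -30 + 6*r (y(r) = -(-3 - 3*3)*(-5 + r)/2 = -(-3 - 9)*(-5 + r)/2 = -(-6)*(-5 + r) = -(60 - 12*r)/2 = -30 + 6*r)
-657*y(-7) = -657*(-30 + 6*(-7)) = -657*(-30 - 42) = -657*(-72) = 47304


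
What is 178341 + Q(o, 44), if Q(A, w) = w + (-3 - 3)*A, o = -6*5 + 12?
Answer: 178493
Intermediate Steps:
o = -18 (o = -30 + 12 = -18)
Q(A, w) = w - 6*A
178341 + Q(o, 44) = 178341 + (44 - 6*(-18)) = 178341 + (44 + 108) = 178341 + 152 = 178493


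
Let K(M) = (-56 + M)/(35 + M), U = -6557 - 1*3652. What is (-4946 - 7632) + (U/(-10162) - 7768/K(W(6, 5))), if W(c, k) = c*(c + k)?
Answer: -4625427143/50810 ≈ -91034.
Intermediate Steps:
U = -10209 (U = -6557 - 3652 = -10209)
K(M) = (-56 + M)/(35 + M)
(-4946 - 7632) + (U/(-10162) - 7768/K(W(6, 5))) = (-4946 - 7632) + (-10209/(-10162) - 7768*(35 + 6*(6 + 5))/(-56 + 6*(6 + 5))) = -12578 + (-10209*(-1/10162) - 7768*(35 + 6*11)/(-56 + 6*11)) = -12578 + (10209/10162 - 7768*(35 + 66)/(-56 + 66)) = -12578 + (10209/10162 - 7768/(10/101)) = -12578 + (10209/10162 - 7768/((1/101)*10)) = -12578 + (10209/10162 - 7768/10/101) = -12578 + (10209/10162 - 7768*101/10) = -12578 + (10209/10162 - 392284/5) = -12578 - 3986338963/50810 = -4625427143/50810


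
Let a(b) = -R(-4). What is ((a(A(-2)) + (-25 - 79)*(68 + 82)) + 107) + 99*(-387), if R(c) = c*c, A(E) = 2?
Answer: -53822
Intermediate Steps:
R(c) = c**2
a(b) = -16 (a(b) = -1*(-4)**2 = -1*16 = -16)
((a(A(-2)) + (-25 - 79)*(68 + 82)) + 107) + 99*(-387) = ((-16 + (-25 - 79)*(68 + 82)) + 107) + 99*(-387) = ((-16 - 104*150) + 107) - 38313 = ((-16 - 15600) + 107) - 38313 = (-15616 + 107) - 38313 = -15509 - 38313 = -53822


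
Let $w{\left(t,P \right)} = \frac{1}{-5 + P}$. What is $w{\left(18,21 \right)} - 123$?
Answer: $- \frac{1967}{16} \approx -122.94$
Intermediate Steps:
$w{\left(18,21 \right)} - 123 = \frac{1}{-5 + 21} - 123 = \frac{1}{16} - 123 = - \frac{1967}{16}$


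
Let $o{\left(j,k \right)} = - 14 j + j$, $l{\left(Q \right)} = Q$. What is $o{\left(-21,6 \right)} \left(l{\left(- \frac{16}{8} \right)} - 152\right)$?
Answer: $-42042$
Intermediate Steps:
$o{\left(j,k \right)} = - 13 j$
$o{\left(-21,6 \right)} \left(l{\left(- \frac{16}{8} \right)} - 152\right) = \left(-13\right) \left(-21\right) \left(- \frac{16}{8} - 152\right) = 273 \left(\left(-16\right) \frac{1}{8} - 152\right) = 273 \left(-2 - 152\right) = 273 \left(-154\right) = -42042$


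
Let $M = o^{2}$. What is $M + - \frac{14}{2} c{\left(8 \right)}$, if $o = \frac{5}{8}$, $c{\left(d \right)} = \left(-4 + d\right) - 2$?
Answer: $- \frac{871}{64} \approx -13.609$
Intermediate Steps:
$c{\left(d \right)} = -6 + d$
$o = \frac{5}{8}$ ($o = 5 \cdot \frac{1}{8} = \frac{5}{8} \approx 0.625$)
$M = \frac{25}{64}$ ($M = \left(\frac{5}{8}\right)^{2} = \frac{25}{64} \approx 0.39063$)
$M + - \frac{14}{2} c{\left(8 \right)} = \frac{25}{64} + - \frac{14}{2} \left(-6 + 8\right) = \frac{25}{64} + \left(-14\right) \frac{1}{2} \cdot 2 = \frac{25}{64} - 14 = - \frac{871}{64}$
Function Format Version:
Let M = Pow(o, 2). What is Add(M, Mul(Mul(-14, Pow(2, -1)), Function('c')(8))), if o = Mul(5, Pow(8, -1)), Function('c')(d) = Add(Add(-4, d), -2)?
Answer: Rational(-871, 64) ≈ -13.609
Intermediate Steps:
Function('c')(d) = Add(-6, d)
o = Rational(5, 8) (o = Mul(5, Rational(1, 8)) = Rational(5, 8) ≈ 0.62500)
M = Rational(25, 64) (M = Pow(Rational(5, 8), 2) = Rational(25, 64) ≈ 0.39063)
Add(M, Mul(Mul(-14, Pow(2, -1)), Function('c')(8))) = Add(Rational(25, 64), Mul(Mul(-14, Pow(2, -1)), Add(-6, 8))) = Add(Rational(25, 64), Mul(Mul(-14, Rational(1, 2)), 2)) = Add(Rational(25, 64), Mul(-7, 2)) = Add(Rational(25, 64), -14) = Rational(-871, 64)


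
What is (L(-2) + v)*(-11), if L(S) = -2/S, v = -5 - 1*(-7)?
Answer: -33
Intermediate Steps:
v = 2 (v = -5 + 7 = 2)
(L(-2) + v)*(-11) = (-2/(-2) + 2)*(-11) = (-2*(-½) + 2)*(-11) = (1 + 2)*(-11) = 3*(-11) = -33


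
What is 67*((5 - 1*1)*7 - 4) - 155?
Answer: 1453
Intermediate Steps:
67*((5 - 1*1)*7 - 4) - 155 = 67*((5 - 1)*7 - 4) - 155 = 67*(4*7 - 4) - 155 = 67*(28 - 4) - 155 = 67*24 - 155 = 1608 - 155 = 1453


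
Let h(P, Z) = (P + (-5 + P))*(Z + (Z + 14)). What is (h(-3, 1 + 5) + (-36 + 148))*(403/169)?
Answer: -5394/13 ≈ -414.92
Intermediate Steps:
h(P, Z) = (-5 + 2*P)*(14 + 2*Z) (h(P, Z) = (-5 + 2*P)*(Z + (14 + Z)) = (-5 + 2*P)*(14 + 2*Z))
(h(-3, 1 + 5) + (-36 + 148))*(403/169) = ((-70 - 10*(1 + 5) + 28*(-3) + 4*(-3)*(1 + 5)) + (-36 + 148))*(403/169) = ((-70 - 10*6 - 84 + 4*(-3)*6) + 112)*(403*(1/169)) = ((-70 - 60 - 84 - 72) + 112)*(31/13) = (-286 + 112)*(31/13) = -174*31/13 = -5394/13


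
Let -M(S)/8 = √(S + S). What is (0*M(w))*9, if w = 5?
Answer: 0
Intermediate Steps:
M(S) = -8*√2*√S (M(S) = -8*√(S + S) = -8*√2*√S)
(0*M(w))*9 = (0*(-8*√2*√5))*9 = (0*(-8*√10))*9 = 0*9 = 0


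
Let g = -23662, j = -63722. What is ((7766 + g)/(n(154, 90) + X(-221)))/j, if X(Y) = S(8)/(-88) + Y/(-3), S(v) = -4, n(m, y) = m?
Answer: 524568/478838969 ≈ 0.0010955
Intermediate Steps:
X(Y) = 1/22 - Y/3 (X(Y) = -4/(-88) + Y/(-3) = -4*(-1/88) + Y*(-⅓) = 1/22 - Y/3)
((7766 + g)/(n(154, 90) + X(-221)))/j = ((7766 - 23662)/(154 + (1/22 - ⅓*(-221))))/(-63722) = -15896/(154 + (1/22 + 221/3))*(-1/63722) = -15896/(154 + 4865/66)*(-1/63722) = -15896/15029/66*(-1/63722) = -15896*66/15029*(-1/63722) = -1049136/15029*(-1/63722) = 524568/478838969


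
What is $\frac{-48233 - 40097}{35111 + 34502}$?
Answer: $- \frac{88330}{69613} \approx -1.2689$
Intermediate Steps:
$\frac{-48233 - 40097}{35111 + 34502} = \frac{-48233 - 40097}{69613} = \left(-88330\right) \frac{1}{69613} = - \frac{88330}{69613}$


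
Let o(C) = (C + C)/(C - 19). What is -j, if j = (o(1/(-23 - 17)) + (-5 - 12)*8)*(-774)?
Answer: -80104356/761 ≈ -1.0526e+5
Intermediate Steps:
o(C) = 2*C/(-19 + C) (o(C) = (2*C)/(-19 + C) = 2*C/(-19 + C))
j = 80104356/761 (j = (2/((-23 - 17)*(-19 + 1/(-23 - 17))) + (-5 - 12)*8)*(-774) = (2/(-40*(-19 + 1/(-40))) - 17*8)*(-774) = (2*(-1/40)/(-19 - 1/40) - 136)*(-774) = (2*(-1/40)/(-761/40) - 136)*(-774) = (2*(-1/40)*(-40/761) - 136)*(-774) = (2/761 - 136)*(-774) = -103494/761*(-774) = 80104356/761 ≈ 1.0526e+5)
-j = -1*80104356/761 = -80104356/761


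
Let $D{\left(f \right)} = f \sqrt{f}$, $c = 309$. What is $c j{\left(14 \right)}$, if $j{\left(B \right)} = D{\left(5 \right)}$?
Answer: $1545 \sqrt{5} \approx 3454.7$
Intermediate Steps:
$D{\left(f \right)} = f^{\frac{3}{2}}$
$j{\left(B \right)} = 5 \sqrt{5}$ ($j{\left(B \right)} = 5^{\frac{3}{2}} = 5 \sqrt{5}$)
$c j{\left(14 \right)} = 309 \cdot 5 \sqrt{5} = 1545 \sqrt{5}$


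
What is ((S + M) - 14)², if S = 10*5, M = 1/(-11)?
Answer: 156025/121 ≈ 1289.5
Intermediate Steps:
M = -1/11 ≈ -0.090909
S = 50
((S + M) - 14)² = ((50 - 1/11) - 14)² = (549/11 - 14)² = (395/11)² = 156025/121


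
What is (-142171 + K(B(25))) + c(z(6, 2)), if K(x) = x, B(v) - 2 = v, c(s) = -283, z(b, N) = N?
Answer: -142427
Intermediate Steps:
B(v) = 2 + v
(-142171 + K(B(25))) + c(z(6, 2)) = (-142171 + (2 + 25)) - 283 = (-142171 + 27) - 283 = -142144 - 283 = -142427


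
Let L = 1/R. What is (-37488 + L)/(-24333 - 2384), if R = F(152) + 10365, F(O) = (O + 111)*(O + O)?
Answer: 3385803695/2412999289 ≈ 1.4032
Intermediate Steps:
F(O) = 2*O*(111 + O) (F(O) = (111 + O)*(2*O) = 2*O*(111 + O))
R = 90317 (R = 2*152*(111 + 152) + 10365 = 2*152*263 + 10365 = 79952 + 10365 = 90317)
L = 1/90317 ≈ 1.1072e-5
(-37488 + L)/(-24333 - 2384) = (-37488 + 1/90317)/(-24333 - 2384) = -3385803695/90317/(-26717) = -3385803695/90317*(-1/26717) = 3385803695/2412999289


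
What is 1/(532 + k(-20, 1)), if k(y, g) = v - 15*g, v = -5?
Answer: 1/512 ≈ 0.0019531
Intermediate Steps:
k(y, g) = -5 - 15*g
1/(532 + k(-20, 1)) = 1/(532 + (-5 - 15*1)) = 1/(532 + (-5 - 15)) = 1/(532 - 20) = 1/512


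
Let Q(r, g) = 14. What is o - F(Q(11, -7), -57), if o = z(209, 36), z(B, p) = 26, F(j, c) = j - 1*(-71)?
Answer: -59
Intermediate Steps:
F(j, c) = 71 + j (F(j, c) = j + 71 = 71 + j)
o = 26
o - F(Q(11, -7), -57) = 26 - (71 + 14) = 26 - 1*85 = 26 - 85 = -59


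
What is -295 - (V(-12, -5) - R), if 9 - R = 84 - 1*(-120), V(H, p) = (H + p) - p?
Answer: -478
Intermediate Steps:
V(H, p) = H
R = -195 (R = 9 - (84 - 1*(-120)) = 9 - (84 + 120) = 9 - 1*204 = 9 - 204 = -195)
-295 - (V(-12, -5) - R) = -295 - (-12 - 1*(-195)) = -295 - (-12 + 195) = -295 - 1*183 = -295 - 183 = -478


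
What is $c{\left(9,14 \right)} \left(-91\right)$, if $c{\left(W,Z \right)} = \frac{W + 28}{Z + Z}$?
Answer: $- \frac{481}{4} \approx -120.25$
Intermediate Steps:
$c{\left(W,Z \right)} = \frac{28 + W}{2 Z}$
$c{\left(9,14 \right)} \left(-91\right) = \frac{28 + 9}{2 \cdot 14} \left(-91\right) = \frac{1}{2} \cdot \frac{1}{14} \cdot 37 \left(-91\right) = \frac{37}{28} \left(-91\right) = - \frac{481}{4}$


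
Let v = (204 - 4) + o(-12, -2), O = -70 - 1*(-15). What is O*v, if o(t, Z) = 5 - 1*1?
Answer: -11220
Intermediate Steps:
o(t, Z) = 4 (o(t, Z) = 5 - 1 = 4)
O = -55 (O = -70 + 15 = -55)
v = 204 (v = (204 - 4) + 4 = 200 + 4 = 204)
O*v = -55*204 = -11220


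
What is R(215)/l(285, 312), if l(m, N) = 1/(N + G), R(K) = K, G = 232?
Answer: 116960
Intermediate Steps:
l(m, N) = 1/(232 + N) (l(m, N) = 1/(N + 232) = 1/(232 + N))
R(215)/l(285, 312) = 215/(1/(232 + 312)) = 215/(1/544) = 215*544 = 116960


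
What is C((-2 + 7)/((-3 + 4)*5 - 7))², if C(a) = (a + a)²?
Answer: 625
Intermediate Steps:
C(a) = 4*a² (C(a) = (2*a)² = 4*a²)
C((-2 + 7)/((-3 + 4)*5 - 7))² = (4*((-2 + 7)/((-3 + 4)*5 - 7))²)² = (4*(5/(1*5 - 7))²)² = (4*(5/(5 - 7))²)² = (4*(5/(-2))²)² = (4*(5*(-½))²)² = (4*(-5/2)²)² = (4*(25/4))² = 25² = 625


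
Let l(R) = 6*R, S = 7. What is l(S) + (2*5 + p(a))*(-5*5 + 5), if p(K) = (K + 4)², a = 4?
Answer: -1438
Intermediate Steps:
p(K) = (4 + K)²
l(S) + (2*5 + p(a))*(-5*5 + 5) = 6*7 + (2*5 + (4 + 4)²)*(-5*5 + 5) = 42 + (10 + 8²)*(-25 + 5) = 42 + (10 + 64)*(-20) = 42 + 74*(-20) = 42 - 1480 = -1438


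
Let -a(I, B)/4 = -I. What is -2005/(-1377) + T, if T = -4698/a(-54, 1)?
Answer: 127819/5508 ≈ 23.206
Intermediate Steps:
a(I, B) = 4*I (a(I, B) = -(-4)*I = 4*I)
T = 87/4 (T = -4698/(4*(-54)) = -4698/(-216) = -4698*(-1/216) = 87/4 ≈ 21.750)
-2005/(-1377) + T = -2005/(-1377) + 87/4 = -2005*(-1/1377) + 87/4 = 2005/1377 + 87/4 = 127819/5508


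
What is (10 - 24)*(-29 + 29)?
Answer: 0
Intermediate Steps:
(10 - 24)*(-29 + 29) = -14*0 = 0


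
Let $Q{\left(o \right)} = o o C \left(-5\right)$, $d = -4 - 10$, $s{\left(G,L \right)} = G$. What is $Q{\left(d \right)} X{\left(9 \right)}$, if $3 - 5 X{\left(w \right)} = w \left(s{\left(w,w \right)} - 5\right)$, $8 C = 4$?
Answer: $3234$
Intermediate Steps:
$C = \frac{1}{2}$ ($C = \frac{1}{8} \cdot 4 = \frac{1}{2} \approx 0.5$)
$d = -14$
$X{\left(w \right)} = \frac{3}{5} - \frac{w \left(-5 + w\right)}{5}$ ($X{\left(w \right)} = \frac{3}{5} - \frac{w \left(w - 5\right)}{5} = \frac{3}{5} - \frac{w \left(-5 + w\right)}{5}$)
$Q{\left(o \right)} = - \frac{5 o^{2}}{2}$ ($Q{\left(o \right)} = o o \frac{1}{2} \left(-5\right) = o \frac{o}{2} \left(-5\right) = o \left(- \frac{5 o}{2}\right) = - \frac{5 o^{2}}{2}$)
$Q{\left(d \right)} X{\left(9 \right)} = - \frac{5 \left(-14\right)^{2}}{2} \left(\frac{3}{5} + 9 - \frac{9^{2}}{5}\right) = \left(- \frac{5}{2}\right) 196 \left(\frac{3}{5} + 9 - \frac{81}{5}\right) = - 490 \left(\frac{3}{5} + 9 - \frac{81}{5}\right) = \left(-490\right) \left(- \frac{33}{5}\right) = 3234$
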